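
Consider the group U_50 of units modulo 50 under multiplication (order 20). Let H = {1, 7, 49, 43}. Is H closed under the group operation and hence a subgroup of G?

Yes

|H| = 4 divides |G| = 20, consistent with Lagrange.
H contains the identity, every element's inverse is in H, and H is closed under ·: it is a subgroup.
In fact H = ⟨43⟩.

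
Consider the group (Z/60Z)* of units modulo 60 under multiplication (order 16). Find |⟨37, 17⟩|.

8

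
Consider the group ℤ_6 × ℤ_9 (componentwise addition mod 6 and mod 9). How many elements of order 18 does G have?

18

An element (a,b) has order lcm(ord(a), ord(b)); count pairs with lcm equal to 18.
Enumerating gives 18 such elements.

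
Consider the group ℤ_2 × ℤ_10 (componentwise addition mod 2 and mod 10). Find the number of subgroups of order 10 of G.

3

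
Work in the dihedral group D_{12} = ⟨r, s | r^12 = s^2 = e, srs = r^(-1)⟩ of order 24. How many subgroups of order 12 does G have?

3

|G| = 24 and 12 | 24, so subgroups of order 12 are possible by Lagrange.
The subgroups of order 12 are: {e, r, r^2, r^3, r^4, r^5, r^6, r^7, r^8, r^9, r^10, r^11}; {e, r^2, r^4, r^6, r^8, r^10, s, r^2s, r^4s, r^6s, r^8s, r^10s}; {e, r^2, r^4, r^6, r^8, r^10, rs, r^3s, r^5s, r^7s, r^9s, r^11s}.
So G has 3 subgroups of order 12.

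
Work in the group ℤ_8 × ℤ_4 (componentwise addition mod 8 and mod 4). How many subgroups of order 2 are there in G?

3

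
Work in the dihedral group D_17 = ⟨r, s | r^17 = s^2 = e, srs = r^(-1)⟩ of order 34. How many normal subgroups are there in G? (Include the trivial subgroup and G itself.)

G has 20 subgroups. Checking conjugation-invariance by order — order 1: 1/1 normal; order 2: 0/17 normal; order 17: 1/1 normal; order 34: 1/1 normal.
Total normal subgroups: 3.

3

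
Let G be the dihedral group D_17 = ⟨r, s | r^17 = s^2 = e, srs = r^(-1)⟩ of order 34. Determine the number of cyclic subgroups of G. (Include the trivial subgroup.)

A cyclic subgroup of order d is generated by each of its φ(d) elements of order d, so the cyclic subgroups of order d number (#elements of order d)/φ(d).
Cyclic subgroups by order — order 1: 1; order 2: 17; order 17: 1.
Total: 19.

19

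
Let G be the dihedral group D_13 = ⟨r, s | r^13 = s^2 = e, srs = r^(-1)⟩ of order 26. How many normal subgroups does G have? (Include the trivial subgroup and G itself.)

G has 16 subgroups. Checking conjugation-invariance by order — order 1: 1/1 normal; order 2: 0/13 normal; order 13: 1/1 normal; order 26: 1/1 normal.
Total normal subgroups: 3.

3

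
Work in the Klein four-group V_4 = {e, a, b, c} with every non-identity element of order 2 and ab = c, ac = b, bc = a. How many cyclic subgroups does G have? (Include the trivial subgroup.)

4

Group the elements of G by the cyclic subgroup they generate; each cyclic subgroup of order d accounts for φ(d) elements.
Cyclic subgroups by order — order 1: 1; order 2: 3.
Total: 4.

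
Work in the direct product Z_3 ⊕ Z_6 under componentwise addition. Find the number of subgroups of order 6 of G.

|G| = 18 and 6 | 18, so subgroups of order 6 are possible by Lagrange.
The subgroups of order 6 are: {(0,0), (0,1), (0,2), (0,3), (0,4), (0,5)}; {(0,0), (0,3), (1,0), (1,3), (2,0), (2,3)}; {(0,0), (0,3), (1,1), (1,4), (2,2), (2,5)}; {(0,0), (0,3), (1,2), (1,5), (2,1), (2,4)}.
So G has 4 subgroups of order 6.

4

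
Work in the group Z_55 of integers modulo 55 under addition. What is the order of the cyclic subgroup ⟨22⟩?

5

In Z_55, the order of an element a is n/gcd(a, n).
gcd(22, 55) = 11, so |⟨22⟩| = 55/11 = 5.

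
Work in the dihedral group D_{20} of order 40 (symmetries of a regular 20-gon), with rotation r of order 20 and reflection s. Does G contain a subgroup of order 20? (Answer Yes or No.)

Yes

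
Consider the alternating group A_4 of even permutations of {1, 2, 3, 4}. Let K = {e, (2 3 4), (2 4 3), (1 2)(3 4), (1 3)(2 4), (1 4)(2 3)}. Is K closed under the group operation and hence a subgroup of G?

Closure fails: (2 4 3) ∘ (1 2)(3 4) = (1 4 2) ∉ K. So K is not a subgroup.

No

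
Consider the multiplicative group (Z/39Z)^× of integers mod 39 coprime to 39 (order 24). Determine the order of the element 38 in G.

2

Compute successive powers of 38 mod 39: 38, 1; 38^2 ≡ 1 (mod 39).
So |⟨38⟩| = 2.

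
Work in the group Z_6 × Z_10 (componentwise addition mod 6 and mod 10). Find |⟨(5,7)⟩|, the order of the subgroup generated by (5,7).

30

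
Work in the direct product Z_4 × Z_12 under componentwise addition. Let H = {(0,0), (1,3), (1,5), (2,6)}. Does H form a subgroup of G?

No

(1,5) ∈ H but its inverse (3,7) ∉ H, so H is not a subgroup.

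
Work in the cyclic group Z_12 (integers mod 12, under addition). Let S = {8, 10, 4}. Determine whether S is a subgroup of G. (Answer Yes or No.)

The identity 0 ∉ S, so S is not a subgroup.

No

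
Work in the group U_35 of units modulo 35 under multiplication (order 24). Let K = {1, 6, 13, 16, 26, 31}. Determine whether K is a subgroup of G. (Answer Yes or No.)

16 ∈ K but its inverse 11 ∉ K, so K is not a subgroup.

No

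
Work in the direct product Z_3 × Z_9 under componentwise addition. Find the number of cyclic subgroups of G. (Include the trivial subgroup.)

Each element a generates a cyclic subgroup ⟨a⟩; distinct elements may generate the same one (a cyclic group of order d has φ(d) generators).
Cyclic subgroups by order — order 1: 1; order 3: 4; order 9: 3.
Total: 8.

8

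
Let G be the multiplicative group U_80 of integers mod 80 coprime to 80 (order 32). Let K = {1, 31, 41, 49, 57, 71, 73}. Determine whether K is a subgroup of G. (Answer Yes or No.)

No

|K| = 7 does not divide |G| = 32, so by Lagrange K is not a subgroup.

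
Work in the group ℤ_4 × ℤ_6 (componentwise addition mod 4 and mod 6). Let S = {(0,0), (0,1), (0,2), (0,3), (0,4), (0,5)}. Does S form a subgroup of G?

|S| = 6 divides |G| = 24, consistent with Lagrange.
S contains the identity, every element's inverse is in S, and S is closed under +: it is a subgroup.
In fact S = ⟨(0,1)⟩.

Yes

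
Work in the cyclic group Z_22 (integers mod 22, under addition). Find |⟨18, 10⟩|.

11

|⟨18⟩| = 11 and |⟨10⟩| = 11, so |H| is a multiple of lcm(11, 11) = 11 and divides |G| = 22.
Closing under the operation: H = {0, 2, 4, 6, 8, 10, 12, 14, 16, 18, 20}, so |H| = 11.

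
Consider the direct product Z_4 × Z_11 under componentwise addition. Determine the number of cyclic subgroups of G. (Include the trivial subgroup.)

Each element a generates a cyclic subgroup ⟨a⟩; distinct elements may generate the same one (a cyclic group of order d has φ(d) generators).
Cyclic subgroups by order — order 1: 1; order 2: 1; order 4: 1; order 11: 1; order 22: 1; order 44: 1.
Total: 6.

6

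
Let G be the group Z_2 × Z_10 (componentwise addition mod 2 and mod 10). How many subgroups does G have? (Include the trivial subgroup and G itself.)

|G| = 20, so by Lagrange every subgroup order divides 20. Divisors: 1, 2, 4, 5, 10, 20.
Subgroups by order — order 1: 1; order 2: 3; order 4: 1; order 5: 1; order 10: 3; order 20: 1.
Total: 1 + 3 + 1 + 1 + 3 + 1 = 10.

10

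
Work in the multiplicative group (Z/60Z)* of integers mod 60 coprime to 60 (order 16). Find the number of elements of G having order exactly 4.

The elements of order 4 are: 7, 13, 17, 23, 37, 43, 47, 53.
That's 8.

8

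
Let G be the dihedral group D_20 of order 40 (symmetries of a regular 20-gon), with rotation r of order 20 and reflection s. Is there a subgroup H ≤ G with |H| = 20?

20 | 40. A subgroup of order 20 is {e, r, r^2, r^3, r^4, r^5, r^6, r^7, r^8, r^9, r^10, r^11, r^12, r^13, r^14, r^15, r^16, r^17, r^18, r^19}.

Yes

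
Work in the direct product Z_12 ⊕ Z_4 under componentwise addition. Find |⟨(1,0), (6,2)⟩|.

24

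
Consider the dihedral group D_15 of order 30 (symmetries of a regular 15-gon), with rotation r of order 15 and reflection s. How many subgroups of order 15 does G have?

1

|G| = 30 and 15 | 30, so subgroups of order 15 are possible by Lagrange.
The subgroups of order 15 are: {e, r, r^2, r^3, r^4, r^5, r^6, r^7, r^8, r^9, r^10, r^11, r^12, r^13, r^14}.
So G has 1 subgroup of order 15.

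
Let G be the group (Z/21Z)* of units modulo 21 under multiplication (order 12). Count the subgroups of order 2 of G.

3

|G| = 12 and 2 | 12, so subgroups of order 2 are possible by Lagrange.
The subgroups of order 2 are: {1, 13}; {1, 20}; {1, 8}.
So G has 3 subgroups of order 2.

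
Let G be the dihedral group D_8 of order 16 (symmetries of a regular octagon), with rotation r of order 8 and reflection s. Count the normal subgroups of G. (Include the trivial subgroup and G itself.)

7

G has 19 subgroups. Checking conjugation-invariance by order — order 1: 1/1 normal; order 2: 1/9 normal; order 4: 1/5 normal; order 8: 3/3 normal; order 16: 1/1 normal.
Total normal subgroups: 7.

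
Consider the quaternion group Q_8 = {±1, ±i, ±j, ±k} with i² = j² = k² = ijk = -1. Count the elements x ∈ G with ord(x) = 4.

6

The elements of order 4 are: i, -i, j, -j, k, -k.
That's 6.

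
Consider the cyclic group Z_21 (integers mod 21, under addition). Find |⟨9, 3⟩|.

7

|⟨9⟩| = 7 and |⟨3⟩| = 7, so |H| is a multiple of lcm(7, 7) = 7 and divides |G| = 21.
Closing under the operation: H = {0, 3, 6, 9, 12, 15, 18}, so |H| = 7.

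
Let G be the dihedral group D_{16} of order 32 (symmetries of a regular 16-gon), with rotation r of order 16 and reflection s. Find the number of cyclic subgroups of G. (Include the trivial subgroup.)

Each element a generates a cyclic subgroup ⟨a⟩; distinct elements may generate the same one (a cyclic group of order d has φ(d) generators).
Cyclic subgroups by order — order 1: 1; order 2: 17; order 4: 1; order 8: 1; order 16: 1.
Total: 21.

21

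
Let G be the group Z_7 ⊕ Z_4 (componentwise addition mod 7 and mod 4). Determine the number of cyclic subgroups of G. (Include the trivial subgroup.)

Group the elements of G by the cyclic subgroup they generate; each cyclic subgroup of order d accounts for φ(d) elements.
Cyclic subgroups by order — order 1: 1; order 2: 1; order 4: 1; order 7: 1; order 14: 1; order 28: 1.
Total: 6.

6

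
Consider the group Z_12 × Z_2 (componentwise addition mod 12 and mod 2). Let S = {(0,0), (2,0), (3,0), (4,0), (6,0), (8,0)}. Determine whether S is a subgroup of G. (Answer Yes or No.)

(2,0) ∈ S but its inverse (10,0) ∉ S, so S is not a subgroup.

No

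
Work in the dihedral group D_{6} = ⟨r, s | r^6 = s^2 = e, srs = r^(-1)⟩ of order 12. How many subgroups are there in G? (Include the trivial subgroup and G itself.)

|G| = 12, so by Lagrange every subgroup order divides 12. Divisors: 1, 2, 3, 4, 6, 12.
Subgroups by order — order 1: 1; order 2: 7; order 3: 1; order 4: 3; order 6: 3; order 12: 1.
Total: 1 + 7 + 1 + 3 + 3 + 1 = 16.

16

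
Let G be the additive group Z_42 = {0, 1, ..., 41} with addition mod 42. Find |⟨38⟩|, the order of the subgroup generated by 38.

21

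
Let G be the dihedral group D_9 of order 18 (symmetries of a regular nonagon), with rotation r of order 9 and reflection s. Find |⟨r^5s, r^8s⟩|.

6

|⟨r^5s⟩| = 2 and |⟨r^8s⟩| = 2, so |H| is a multiple of lcm(2, 2) = 2 and divides |G| = 18.
Closing under the operation: H = {e, r^3, r^6, r^2s, r^5s, r^8s}, so |H| = 6.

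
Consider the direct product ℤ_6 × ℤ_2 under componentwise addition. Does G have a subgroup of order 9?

No

9 does not divide |G| = 12, so by Lagrange no subgroup of order 9 exists.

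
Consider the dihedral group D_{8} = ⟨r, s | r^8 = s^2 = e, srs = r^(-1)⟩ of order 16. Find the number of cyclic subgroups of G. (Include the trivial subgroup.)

Group the elements of G by the cyclic subgroup they generate; each cyclic subgroup of order d accounts for φ(d) elements.
Cyclic subgroups by order — order 1: 1; order 2: 9; order 4: 1; order 8: 1.
Total: 12.

12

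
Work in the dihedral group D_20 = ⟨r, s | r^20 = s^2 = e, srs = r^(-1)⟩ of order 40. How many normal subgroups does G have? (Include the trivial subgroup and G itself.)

G has 48 subgroups. Checking conjugation-invariance by order — order 1: 1/1 normal; order 2: 1/21 normal; order 4: 1/11 normal; order 5: 1/1 normal; order 8: 0/5 normal; order 10: 1/5 normal; order 20: 3/3 normal; order 40: 1/1 normal.
Total normal subgroups: 9.

9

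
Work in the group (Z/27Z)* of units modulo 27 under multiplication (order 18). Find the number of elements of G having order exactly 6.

The elements of order 6 are: 8, 17.
That's 2.

2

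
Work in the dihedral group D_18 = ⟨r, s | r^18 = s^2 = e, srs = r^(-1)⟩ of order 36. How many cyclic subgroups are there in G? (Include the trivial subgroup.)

24

Each element a generates a cyclic subgroup ⟨a⟩; distinct elements may generate the same one (a cyclic group of order d has φ(d) generators).
Cyclic subgroups by order — order 1: 1; order 2: 19; order 3: 1; order 6: 1; order 9: 1; order 18: 1.
Total: 24.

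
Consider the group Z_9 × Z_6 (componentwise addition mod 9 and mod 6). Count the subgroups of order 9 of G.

|G| = 54 and 9 | 54, so subgroups of order 9 are possible by Lagrange.
The subgroups of order 9 are: {(0,0), (0,2), (0,4), (3,0), (3,2), (3,4), (6,0), (6,2), (6,4)}; {(0,0), (1,0), (2,0), (3,0), (4,0), (5,0), (6,0), (7,0), (8,0)}; {(0,0), (1,2), (2,4), (3,0), (4,2), (5,4), (6,0), (7,2), (8,4)}; {(0,0), (1,4), (2,2), (3,0), (4,4), (5,2), (6,0), (7,4), (8,2)}.
So G has 4 subgroups of order 9.

4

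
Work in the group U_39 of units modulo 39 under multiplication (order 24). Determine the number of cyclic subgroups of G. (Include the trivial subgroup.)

12

Each element a generates a cyclic subgroup ⟨a⟩; distinct elements may generate the same one (a cyclic group of order d has φ(d) generators).
Cyclic subgroups by order — order 1: 1; order 2: 3; order 3: 1; order 4: 2; order 6: 3; order 12: 2.
Total: 12.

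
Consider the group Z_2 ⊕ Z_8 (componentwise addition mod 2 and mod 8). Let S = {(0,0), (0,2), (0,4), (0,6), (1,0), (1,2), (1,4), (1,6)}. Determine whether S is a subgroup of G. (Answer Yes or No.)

Yes

|S| = 8 divides |G| = 16, consistent with Lagrange.
S contains the identity, every element's inverse is in S, and S is closed under +: it is a subgroup.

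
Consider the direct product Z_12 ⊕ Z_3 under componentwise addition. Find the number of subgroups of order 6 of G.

|G| = 36 and 6 | 36, so subgroups of order 6 are possible by Lagrange.
The subgroups of order 6 are: {(0,0), (0,1), (0,2), (6,0), (6,1), (6,2)}; {(0,0), (2,0), (4,0), (6,0), (8,0), (10,0)}; {(0,0), (2,2), (4,1), (6,0), (8,2), (10,1)}; {(0,0), (2,1), (4,2), (6,0), (8,1), (10,2)}.
So G has 4 subgroups of order 6.

4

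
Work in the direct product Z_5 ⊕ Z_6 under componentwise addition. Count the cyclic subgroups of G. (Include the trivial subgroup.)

8

A cyclic subgroup of order d is generated by each of its φ(d) elements of order d, so the cyclic subgroups of order d number (#elements of order d)/φ(d).
Cyclic subgroups by order — order 1: 1; order 2: 1; order 3: 1; order 5: 1; order 6: 1; order 10: 1; order 15: 1; order 30: 1.
Total: 8.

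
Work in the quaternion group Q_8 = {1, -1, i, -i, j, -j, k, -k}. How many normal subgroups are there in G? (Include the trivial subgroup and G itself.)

G has 6 subgroups. Checking conjugation-invariance by order — order 1: 1/1 normal; order 2: 1/1 normal; order 4: 3/3 normal; order 8: 1/1 normal.
Total normal subgroups: 6.

6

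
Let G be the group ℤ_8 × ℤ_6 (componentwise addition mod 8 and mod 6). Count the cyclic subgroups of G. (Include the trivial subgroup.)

A cyclic subgroup of order d is generated by each of its φ(d) elements of order d, so the cyclic subgroups of order d number (#elements of order d)/φ(d).
Cyclic subgroups by order — order 1: 1; order 2: 3; order 3: 1; order 4: 2; order 6: 3; order 8: 2; order 12: 2; order 24: 2.
Total: 16.

16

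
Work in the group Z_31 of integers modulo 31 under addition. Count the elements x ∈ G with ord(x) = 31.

In a cyclic group of order 31, the number of elements of order d (for d | 31) is φ(d).
φ(31) = 30.

30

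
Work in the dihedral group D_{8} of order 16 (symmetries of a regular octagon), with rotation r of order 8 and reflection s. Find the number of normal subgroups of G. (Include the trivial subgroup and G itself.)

G has 19 subgroups. Checking conjugation-invariance by order — order 1: 1/1 normal; order 2: 1/9 normal; order 4: 1/5 normal; order 8: 3/3 normal; order 16: 1/1 normal.
Total normal subgroups: 7.

7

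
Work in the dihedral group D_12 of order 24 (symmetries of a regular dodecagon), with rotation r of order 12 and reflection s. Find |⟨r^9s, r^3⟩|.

8

|⟨r^9s⟩| = 2 and |⟨r^3⟩| = 4, so |H| is a multiple of lcm(2, 4) = 4 and divides |G| = 24.
Closing under the operation: H = {e, r^3, r^6, r^9, s, r^3s, r^6s, r^9s}, so |H| = 8.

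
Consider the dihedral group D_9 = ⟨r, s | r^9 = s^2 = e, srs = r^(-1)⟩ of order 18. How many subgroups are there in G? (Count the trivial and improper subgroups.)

|G| = 18, so by Lagrange every subgroup order divides 18. Divisors: 1, 2, 3, 6, 9, 18.
Subgroups by order — order 1: 1; order 2: 9; order 3: 1; order 6: 3; order 9: 1; order 18: 1.
Total: 1 + 9 + 1 + 3 + 1 + 1 = 16.

16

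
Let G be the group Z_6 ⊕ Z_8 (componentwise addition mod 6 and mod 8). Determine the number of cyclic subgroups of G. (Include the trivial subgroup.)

Group the elements of G by the cyclic subgroup they generate; each cyclic subgroup of order d accounts for φ(d) elements.
Cyclic subgroups by order — order 1: 1; order 2: 3; order 3: 1; order 4: 2; order 6: 3; order 8: 2; order 12: 2; order 24: 2.
Total: 16.

16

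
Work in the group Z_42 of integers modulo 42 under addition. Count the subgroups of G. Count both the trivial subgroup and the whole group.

8

A cyclic group of order 42 has exactly one subgroup for each divisor of 42.
Divisors of 42: 1, 2, 3, 6, 7, 14, 21, 42.
So Z_42 has 8 subgroups.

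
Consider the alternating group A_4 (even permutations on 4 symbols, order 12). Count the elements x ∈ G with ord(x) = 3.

The elements of order 3 are: (2 3 4), (2 4 3), (1 2 3), (1 2 4), (1 3 2), (1 3 4), (1 4 2), (1 4 3).
That's 8.

8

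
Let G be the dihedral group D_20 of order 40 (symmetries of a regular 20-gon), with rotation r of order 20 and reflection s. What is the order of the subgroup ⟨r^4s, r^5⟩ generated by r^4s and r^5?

|⟨r^4s⟩| = 2 and |⟨r^5⟩| = 4, so |H| is a multiple of lcm(2, 4) = 4 and divides |G| = 40.
Closing under the operation: H = {e, r^5, r^10, r^15, r^4s, r^9s, r^14s, r^19s}, so |H| = 8.

8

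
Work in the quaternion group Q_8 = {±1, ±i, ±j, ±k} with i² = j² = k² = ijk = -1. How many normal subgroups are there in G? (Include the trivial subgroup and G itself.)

6

G has 6 subgroups. Checking conjugation-invariance by order — order 1: 1/1 normal; order 2: 1/1 normal; order 4: 3/3 normal; order 8: 1/1 normal.
Total normal subgroups: 6.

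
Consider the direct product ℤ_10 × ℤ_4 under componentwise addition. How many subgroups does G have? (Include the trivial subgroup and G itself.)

16

|G| = 40, so by Lagrange every subgroup order divides 40. Divisors: 1, 2, 4, 5, 8, 10, 20, 40.
Subgroups by order — order 1: 1; order 2: 3; order 4: 3; order 5: 1; order 8: 1; order 10: 3; order 20: 3; order 40: 1.
Total: 1 + 3 + 3 + 1 + 1 + 3 + 3 + 1 = 16.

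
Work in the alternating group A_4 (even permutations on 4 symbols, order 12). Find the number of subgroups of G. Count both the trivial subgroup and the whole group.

10

|G| = 12, so by Lagrange every subgroup order divides 12. Divisors: 1, 2, 3, 4, 6, 12.
Subgroups by order — order 1: 1; order 2: 3; order 3: 4; order 4: 1; order 6: 0; order 12: 1.
Total: 1 + 3 + 4 + 1 + 0 + 1 = 10.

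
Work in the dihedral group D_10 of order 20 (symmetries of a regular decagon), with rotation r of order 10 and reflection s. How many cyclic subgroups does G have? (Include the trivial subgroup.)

14

Each element a generates a cyclic subgroup ⟨a⟩; distinct elements may generate the same one (a cyclic group of order d has φ(d) generators).
Cyclic subgroups by order — order 1: 1; order 2: 11; order 5: 1; order 10: 1.
Total: 14.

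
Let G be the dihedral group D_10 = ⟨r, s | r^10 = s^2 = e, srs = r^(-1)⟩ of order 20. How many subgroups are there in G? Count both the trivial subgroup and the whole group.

|G| = 20, so by Lagrange every subgroup order divides 20. Divisors: 1, 2, 4, 5, 10, 20.
Subgroups by order — order 1: 1; order 2: 11; order 4: 5; order 5: 1; order 10: 3; order 20: 1.
Total: 1 + 11 + 5 + 1 + 3 + 1 = 22.

22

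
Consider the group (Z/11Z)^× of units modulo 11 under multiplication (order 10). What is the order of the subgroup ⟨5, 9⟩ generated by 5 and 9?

|⟨5⟩| = 5 and |⟨9⟩| = 5, so |H| is a multiple of lcm(5, 5) = 5 and divides |G| = 10.
Closing under the operation: H = {1, 3, 4, 5, 9}, so |H| = 5.

5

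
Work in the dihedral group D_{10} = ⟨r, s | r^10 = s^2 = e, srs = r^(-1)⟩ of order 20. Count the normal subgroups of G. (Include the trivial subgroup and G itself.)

7

G has 22 subgroups. Checking conjugation-invariance by order — order 1: 1/1 normal; order 2: 1/11 normal; order 4: 0/5 normal; order 5: 1/1 normal; order 10: 3/3 normal; order 20: 1/1 normal.
Total normal subgroups: 7.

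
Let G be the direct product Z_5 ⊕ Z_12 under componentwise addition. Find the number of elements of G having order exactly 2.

1

An element (a,b) has order lcm(ord(a), ord(b)); count pairs with lcm equal to 2.
Enumerating gives 1 such elements.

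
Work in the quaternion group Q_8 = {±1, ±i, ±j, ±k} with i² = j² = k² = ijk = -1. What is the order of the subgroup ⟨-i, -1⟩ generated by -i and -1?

4

|⟨-i⟩| = 4 and |⟨-1⟩| = 2, so |H| is a multiple of lcm(4, 2) = 4 and divides |G| = 8.
Closing under the operation: H = {1, -1, i, -i}, so |H| = 4.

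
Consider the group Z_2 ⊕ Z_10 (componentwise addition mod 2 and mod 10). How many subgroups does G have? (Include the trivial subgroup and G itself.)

|G| = 20, so by Lagrange every subgroup order divides 20. Divisors: 1, 2, 4, 5, 10, 20.
Subgroups by order — order 1: 1; order 2: 3; order 4: 1; order 5: 1; order 10: 3; order 20: 1.
Total: 1 + 3 + 1 + 1 + 3 + 1 = 10.

10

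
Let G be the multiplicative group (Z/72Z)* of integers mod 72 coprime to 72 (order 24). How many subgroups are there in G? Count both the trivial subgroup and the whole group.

32

|G| = 24, so by Lagrange every subgroup order divides 24. Divisors: 1, 2, 3, 4, 6, 8, 12, 24.
Subgroups by order — order 1: 1; order 2: 7; order 3: 1; order 4: 7; order 6: 7; order 8: 1; order 12: 7; order 24: 1.
Total: 1 + 7 + 1 + 7 + 7 + 1 + 7 + 1 = 32.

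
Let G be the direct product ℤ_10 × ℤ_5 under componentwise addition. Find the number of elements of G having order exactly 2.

1

An element (a,b) has order lcm(ord(a), ord(b)); count pairs with lcm equal to 2.
Enumerating gives 1 such elements.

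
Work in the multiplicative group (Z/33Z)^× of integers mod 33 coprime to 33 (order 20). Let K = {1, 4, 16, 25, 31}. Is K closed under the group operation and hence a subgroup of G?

|K| = 5 divides |G| = 20, consistent with Lagrange.
K contains the identity, every element's inverse is in K, and K is closed under ·: it is a subgroup.
In fact K = ⟨16⟩.

Yes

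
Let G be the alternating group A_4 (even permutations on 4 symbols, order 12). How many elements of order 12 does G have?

0

No element of G has order 12 (even though 12 | 12).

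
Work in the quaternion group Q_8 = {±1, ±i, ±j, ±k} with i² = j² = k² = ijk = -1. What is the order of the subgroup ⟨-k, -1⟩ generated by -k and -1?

4

|⟨-k⟩| = 4 and |⟨-1⟩| = 2, so |H| is a multiple of lcm(4, 2) = 4 and divides |G| = 8.
Closing under the operation: H = {1, -1, k, -k}, so |H| = 4.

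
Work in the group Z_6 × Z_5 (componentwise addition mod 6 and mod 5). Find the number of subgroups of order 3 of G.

|G| = 30 and 3 | 30, so subgroups of order 3 are possible by Lagrange.
The subgroups of order 3 are: {(0,0), (2,0), (4,0)}.
So G has 1 subgroup of order 3.

1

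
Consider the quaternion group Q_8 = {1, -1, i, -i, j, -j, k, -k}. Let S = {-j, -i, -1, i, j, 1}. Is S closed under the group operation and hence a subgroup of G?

No

|S| = 6 does not divide |G| = 8, so by Lagrange S is not a subgroup.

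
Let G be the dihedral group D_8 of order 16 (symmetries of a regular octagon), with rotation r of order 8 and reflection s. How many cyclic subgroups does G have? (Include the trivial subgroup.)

12

Group the elements of G by the cyclic subgroup they generate; each cyclic subgroup of order d accounts for φ(d) elements.
Cyclic subgroups by order — order 1: 1; order 2: 9; order 4: 1; order 8: 1.
Total: 12.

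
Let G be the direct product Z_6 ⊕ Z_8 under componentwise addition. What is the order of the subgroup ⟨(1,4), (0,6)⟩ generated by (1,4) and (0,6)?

24

|⟨(1,4)⟩| = 6 and |⟨(0,6)⟩| = 4, so |H| is a multiple of lcm(6, 4) = 12 and divides |G| = 48.
Closing under the operation: H = {(0,0), (0,2), (0,4), (0,6), (1,0), (1,2), (1,4), (1,6), (2,0), (2,2), (2,4), (2,6), (3,0), (3,2), (3,4), (3,6), (4,0), (4,2), (4,4), (4,6), (5,0), (5,2), (5,4), (5,6)}, so |H| = 24.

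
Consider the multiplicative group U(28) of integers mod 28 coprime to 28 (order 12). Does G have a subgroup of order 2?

2 | 12. A subgroup of order 2 is {1, 13}.

Yes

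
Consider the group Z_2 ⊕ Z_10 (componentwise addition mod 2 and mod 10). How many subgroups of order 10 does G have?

|G| = 20 and 10 | 20, so subgroups of order 10 are possible by Lagrange.
The subgroups of order 10 are: {(0,0), (0,1), (0,2), (0,3), (0,4), (0,5), (0,6), (0,7), (0,8), (0,9)}; {(0,0), (0,2), (0,4), (0,6), (0,8), (1,0), (1,2), (1,4), (1,6), (1,8)}; {(0,0), (0,2), (0,4), (0,6), (0,8), (1,1), (1,3), (1,5), (1,7), (1,9)}.
So G has 3 subgroups of order 10.

3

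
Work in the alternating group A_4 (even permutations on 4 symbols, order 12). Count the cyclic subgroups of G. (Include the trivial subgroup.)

Each element a generates a cyclic subgroup ⟨a⟩; distinct elements may generate the same one (a cyclic group of order d has φ(d) generators).
Cyclic subgroups by order — order 1: 1; order 2: 3; order 3: 4.
Total: 8.

8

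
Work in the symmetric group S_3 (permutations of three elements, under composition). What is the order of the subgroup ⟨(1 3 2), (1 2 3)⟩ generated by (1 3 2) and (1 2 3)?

|⟨(1 3 2)⟩| = 3 and |⟨(1 2 3)⟩| = 3, so |H| is a multiple of lcm(3, 3) = 3 and divides |G| = 6.
Closing under the operation: H = {e, (1 2 3), (1 3 2)}, so |H| = 3.

3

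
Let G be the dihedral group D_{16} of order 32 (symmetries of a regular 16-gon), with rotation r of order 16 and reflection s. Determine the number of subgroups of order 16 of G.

|G| = 32 and 16 | 32, so subgroups of order 16 are possible by Lagrange.
The subgroups of order 16 are: {e, r, r^2, r^3, r^4, r^5, r^6, r^7, r^8, r^9, r^10, r^11, r^12, r^13, r^14, r^15}; {e, r^2, r^4, r^6, r^8, r^10, r^12, r^14, s, r^2s, r^4s, r^6s, r^8s, r^10s, r^12s, r^14s}; {e, r^2, r^4, r^6, r^8, r^10, r^12, r^14, rs, r^3s, r^5s, r^7s, r^9s, r^11s, r^13s, r^15s}.
So G has 3 subgroups of order 16.

3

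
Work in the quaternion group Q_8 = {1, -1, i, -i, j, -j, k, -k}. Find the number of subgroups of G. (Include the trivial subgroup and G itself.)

|G| = 8, so by Lagrange every subgroup order divides 8. Divisors: 1, 2, 4, 8.
Subgroups by order — order 1: 1; order 2: 1; order 4: 3; order 8: 1.
Total: 1 + 1 + 3 + 1 = 6.

6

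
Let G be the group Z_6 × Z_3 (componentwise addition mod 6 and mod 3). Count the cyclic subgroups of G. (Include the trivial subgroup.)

10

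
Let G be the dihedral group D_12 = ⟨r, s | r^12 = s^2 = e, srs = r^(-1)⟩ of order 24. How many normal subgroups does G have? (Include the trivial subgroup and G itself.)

G has 34 subgroups. Checking conjugation-invariance by order — order 1: 1/1 normal; order 2: 1/13 normal; order 3: 1/1 normal; order 4: 1/7 normal; order 6: 1/5 normal; order 8: 0/3 normal; order 12: 3/3 normal; order 24: 1/1 normal.
Total normal subgroups: 9.

9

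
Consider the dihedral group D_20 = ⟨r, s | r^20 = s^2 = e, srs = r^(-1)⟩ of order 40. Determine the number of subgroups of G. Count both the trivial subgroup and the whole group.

48

|G| = 40, so by Lagrange every subgroup order divides 40. Divisors: 1, 2, 4, 5, 8, 10, 20, 40.
Subgroups by order — order 1: 1; order 2: 21; order 4: 11; order 5: 1; order 8: 5; order 10: 5; order 20: 3; order 40: 1.
Total: 1 + 21 + 11 + 1 + 5 + 5 + 3 + 1 = 48.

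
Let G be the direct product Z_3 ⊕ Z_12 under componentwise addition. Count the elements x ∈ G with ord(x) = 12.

An element (a,b) has order lcm(ord(a), ord(b)); count pairs with lcm equal to 12.
Enumerating gives 16 such elements.

16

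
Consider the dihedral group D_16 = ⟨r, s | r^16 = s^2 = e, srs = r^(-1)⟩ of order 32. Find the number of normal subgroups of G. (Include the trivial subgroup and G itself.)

G has 36 subgroups. Checking conjugation-invariance by order — order 1: 1/1 normal; order 2: 1/17 normal; order 4: 1/9 normal; order 8: 1/5 normal; order 16: 3/3 normal; order 32: 1/1 normal.
Total normal subgroups: 8.

8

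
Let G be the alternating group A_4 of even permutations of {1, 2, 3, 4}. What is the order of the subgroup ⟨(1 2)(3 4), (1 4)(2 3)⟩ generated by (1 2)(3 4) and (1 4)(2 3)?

4

|⟨(1 2)(3 4)⟩| = 2 and |⟨(1 4)(2 3)⟩| = 2, so |H| is a multiple of lcm(2, 2) = 2 and divides |G| = 12.
Closing under the operation: H = {e, (1 2)(3 4), (1 3)(2 4), (1 4)(2 3)}, so |H| = 4.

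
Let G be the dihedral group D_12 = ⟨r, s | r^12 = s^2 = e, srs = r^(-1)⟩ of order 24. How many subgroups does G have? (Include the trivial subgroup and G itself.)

34

|G| = 24, so by Lagrange every subgroup order divides 24. Divisors: 1, 2, 3, 4, 6, 8, 12, 24.
Subgroups by order — order 1: 1; order 2: 13; order 3: 1; order 4: 7; order 6: 5; order 8: 3; order 12: 3; order 24: 1.
Total: 1 + 13 + 1 + 7 + 5 + 3 + 3 + 1 = 34.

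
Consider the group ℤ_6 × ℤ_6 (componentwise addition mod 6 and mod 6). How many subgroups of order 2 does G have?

|G| = 36 and 2 | 36, so subgroups of order 2 are possible by Lagrange.
The subgroups of order 2 are: {(0,0), (0,3)}; {(0,0), (3,0)}; {(0,0), (3,3)}.
So G has 3 subgroups of order 2.

3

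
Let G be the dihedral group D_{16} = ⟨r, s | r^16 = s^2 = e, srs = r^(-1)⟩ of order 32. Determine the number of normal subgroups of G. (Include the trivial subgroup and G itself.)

8

G has 36 subgroups. Checking conjugation-invariance by order — order 1: 1/1 normal; order 2: 1/17 normal; order 4: 1/9 normal; order 8: 1/5 normal; order 16: 3/3 normal; order 32: 1/1 normal.
Total normal subgroups: 8.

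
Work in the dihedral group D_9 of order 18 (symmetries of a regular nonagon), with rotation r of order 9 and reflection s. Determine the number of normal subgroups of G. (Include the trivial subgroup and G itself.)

G has 16 subgroups. Checking conjugation-invariance by order — order 1: 1/1 normal; order 2: 0/9 normal; order 3: 1/1 normal; order 6: 0/3 normal; order 9: 1/1 normal; order 18: 1/1 normal.
Total normal subgroups: 4.

4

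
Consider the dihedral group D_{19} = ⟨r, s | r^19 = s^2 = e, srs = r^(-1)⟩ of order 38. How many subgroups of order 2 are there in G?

19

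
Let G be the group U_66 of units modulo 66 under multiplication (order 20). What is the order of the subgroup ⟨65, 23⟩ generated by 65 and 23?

|⟨65⟩| = 2 and |⟨23⟩| = 2, so |H| is a multiple of lcm(2, 2) = 2 and divides |G| = 20.
Closing under the operation: H = {1, 23, 43, 65}, so |H| = 4.

4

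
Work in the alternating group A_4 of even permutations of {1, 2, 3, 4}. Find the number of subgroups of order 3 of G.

|G| = 12 and 3 | 12, so subgroups of order 3 are possible by Lagrange.
The subgroups of order 3 are: {e, (1 2 3), (1 3 2)}; {e, (1 2 4), (1 4 2)}; {e, (1 3 4), (1 4 3)}; {e, (2 3 4), (2 4 3)}.
So G has 4 subgroups of order 3.

4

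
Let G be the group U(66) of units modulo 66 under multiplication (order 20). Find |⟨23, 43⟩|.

4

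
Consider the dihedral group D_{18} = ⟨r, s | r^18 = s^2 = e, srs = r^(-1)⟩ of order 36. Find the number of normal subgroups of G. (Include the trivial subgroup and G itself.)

9

G has 45 subgroups. Checking conjugation-invariance by order — order 1: 1/1 normal; order 2: 1/19 normal; order 3: 1/1 normal; order 4: 0/9 normal; order 6: 1/7 normal; order 9: 1/1 normal; order 12: 0/3 normal; order 18: 3/3 normal; order 36: 1/1 normal.
Total normal subgroups: 9.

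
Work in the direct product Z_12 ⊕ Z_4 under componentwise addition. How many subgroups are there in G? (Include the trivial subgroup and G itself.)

|G| = 48, so by Lagrange every subgroup order divides 48. Divisors: 1, 2, 3, 4, 6, 8, 12, 16, 24, 48.
Subgroups by order — order 1: 1; order 2: 3; order 3: 1; order 4: 7; order 6: 3; order 8: 3; order 12: 7; order 16: 1; order 24: 3; order 48: 1.
Total: 1 + 3 + 1 + 7 + 3 + 3 + 7 + 1 + 3 + 1 = 30.

30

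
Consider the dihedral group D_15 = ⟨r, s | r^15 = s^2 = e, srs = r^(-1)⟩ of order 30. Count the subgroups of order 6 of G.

5

|G| = 30 and 6 | 30, so subgroups of order 6 are possible by Lagrange.
The subgroups of order 6 are: {e, r^5, r^10, s, r^5s, r^10s}; {e, r^5, r^10, rs, r^6s, r^11s}; {e, r^5, r^10, r^2s, r^7s, r^12s}; {e, r^5, r^10, r^3s, r^8s, r^13s}; … (5 in all).
So G has 5 subgroups of order 6.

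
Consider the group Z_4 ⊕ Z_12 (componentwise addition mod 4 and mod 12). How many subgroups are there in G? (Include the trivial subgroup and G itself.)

30

|G| = 48, so by Lagrange every subgroup order divides 48. Divisors: 1, 2, 3, 4, 6, 8, 12, 16, 24, 48.
Subgroups by order — order 1: 1; order 2: 3; order 3: 1; order 4: 7; order 6: 3; order 8: 3; order 12: 7; order 16: 1; order 24: 3; order 48: 1.
Total: 1 + 3 + 1 + 7 + 3 + 3 + 7 + 1 + 3 + 1 = 30.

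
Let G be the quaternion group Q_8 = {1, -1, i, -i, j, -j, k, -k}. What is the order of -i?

Computing powers of -i: the smallest k with (-i)^k = e is k = 4.

4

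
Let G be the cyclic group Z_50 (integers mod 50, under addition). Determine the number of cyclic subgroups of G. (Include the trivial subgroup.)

A cyclic subgroup of order d is generated by each of its φ(d) elements of order d, so the cyclic subgroups of order d number (#elements of order d)/φ(d).
Cyclic subgroups by order — order 1: 1; order 2: 1; order 5: 1; order 10: 1; order 25: 1; order 50: 1.
Total: 6.

6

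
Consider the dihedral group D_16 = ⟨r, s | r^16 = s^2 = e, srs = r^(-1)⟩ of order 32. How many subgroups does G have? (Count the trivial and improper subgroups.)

|G| = 32, so by Lagrange every subgroup order divides 32. Divisors: 1, 2, 4, 8, 16, 32.
Subgroups by order — order 1: 1; order 2: 17; order 4: 9; order 8: 5; order 16: 3; order 32: 1.
Total: 1 + 17 + 9 + 5 + 3 + 1 = 36.

36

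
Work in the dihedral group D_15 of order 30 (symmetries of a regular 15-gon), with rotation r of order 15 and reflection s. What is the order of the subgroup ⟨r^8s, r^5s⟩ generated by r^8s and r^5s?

10

|⟨r^8s⟩| = 2 and |⟨r^5s⟩| = 2, so |H| is a multiple of lcm(2, 2) = 2 and divides |G| = 30.
Closing under the operation: H = {e, r^3, r^6, r^9, r^12, r^2s, r^5s, r^8s, r^11s, r^14s}, so |H| = 10.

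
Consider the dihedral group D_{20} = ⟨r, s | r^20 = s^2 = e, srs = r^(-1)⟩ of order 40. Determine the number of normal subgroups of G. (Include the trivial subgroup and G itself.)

9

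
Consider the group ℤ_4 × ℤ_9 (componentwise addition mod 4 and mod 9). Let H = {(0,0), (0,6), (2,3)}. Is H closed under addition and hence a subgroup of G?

No

(2,3) ∈ H but its inverse (2,6) ∉ H, so H is not a subgroup.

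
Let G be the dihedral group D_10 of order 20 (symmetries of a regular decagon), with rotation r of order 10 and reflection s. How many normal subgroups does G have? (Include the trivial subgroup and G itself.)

7

G has 22 subgroups. Checking conjugation-invariance by order — order 1: 1/1 normal; order 2: 1/11 normal; order 4: 0/5 normal; order 5: 1/1 normal; order 10: 3/3 normal; order 20: 1/1 normal.
Total normal subgroups: 7.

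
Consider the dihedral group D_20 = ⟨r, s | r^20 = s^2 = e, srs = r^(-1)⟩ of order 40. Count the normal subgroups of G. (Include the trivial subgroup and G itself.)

9

G has 48 subgroups. Checking conjugation-invariance by order — order 1: 1/1 normal; order 2: 1/21 normal; order 4: 1/11 normal; order 5: 1/1 normal; order 8: 0/5 normal; order 10: 1/5 normal; order 20: 3/3 normal; order 40: 1/1 normal.
Total normal subgroups: 9.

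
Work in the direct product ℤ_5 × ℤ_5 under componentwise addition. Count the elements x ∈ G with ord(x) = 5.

24

An element (a,b) has order lcm(ord(a), ord(b)); count pairs with lcm equal to 5.
Enumerating gives 24 such elements.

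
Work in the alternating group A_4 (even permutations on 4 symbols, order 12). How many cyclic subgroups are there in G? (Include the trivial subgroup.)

8

Group the elements of G by the cyclic subgroup they generate; each cyclic subgroup of order d accounts for φ(d) elements.
Cyclic subgroups by order — order 1: 1; order 2: 3; order 3: 4.
Total: 8.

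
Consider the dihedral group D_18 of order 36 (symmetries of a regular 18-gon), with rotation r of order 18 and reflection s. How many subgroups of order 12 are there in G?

3

|G| = 36 and 12 | 36, so subgroups of order 12 are possible by Lagrange.
The subgroups of order 12 are: {e, r^3, r^6, r^9, r^12, r^15, rs, r^4s, r^7s, r^10s, r^13s, r^16s}; {e, r^3, r^6, r^9, r^12, r^15, r^2s, r^5s, r^8s, r^11s, r^14s, r^17s}; {e, r^3, r^6, r^9, r^12, r^15, s, r^3s, r^6s, r^9s, r^12s, r^15s}.
So G has 3 subgroups of order 12.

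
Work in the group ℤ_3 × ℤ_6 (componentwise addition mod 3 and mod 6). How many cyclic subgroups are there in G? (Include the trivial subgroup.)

10

Each element a generates a cyclic subgroup ⟨a⟩; distinct elements may generate the same one (a cyclic group of order d has φ(d) generators).
Cyclic subgroups by order — order 1: 1; order 2: 1; order 3: 4; order 6: 4.
Total: 10.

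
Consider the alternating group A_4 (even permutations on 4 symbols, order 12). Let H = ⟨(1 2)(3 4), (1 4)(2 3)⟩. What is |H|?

|⟨(1 2)(3 4)⟩| = 2 and |⟨(1 4)(2 3)⟩| = 2, so |H| is a multiple of lcm(2, 2) = 2 and divides |G| = 12.
Closing under the operation: H = {e, (1 2)(3 4), (1 3)(2 4), (1 4)(2 3)}, so |H| = 4.

4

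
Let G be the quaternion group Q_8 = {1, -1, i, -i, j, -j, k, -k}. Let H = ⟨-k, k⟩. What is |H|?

4

|⟨-k⟩| = 4 and |⟨k⟩| = 4, so |H| is a multiple of lcm(4, 4) = 4 and divides |G| = 8.
Closing under the operation: H = {1, -1, k, -k}, so |H| = 4.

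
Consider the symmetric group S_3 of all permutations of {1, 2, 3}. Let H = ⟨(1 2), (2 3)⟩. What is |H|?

|⟨(1 2)⟩| = 2 and |⟨(2 3)⟩| = 2, so |H| is a multiple of lcm(2, 2) = 2 and divides |G| = 6.
Closing {(1 2), (2 3)} under the group operation gives all of G, so |H| = 6.

6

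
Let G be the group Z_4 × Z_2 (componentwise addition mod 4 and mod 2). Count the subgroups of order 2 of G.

|G| = 8 and 2 | 8, so subgroups of order 2 are possible by Lagrange.
The subgroups of order 2 are: {(0,0), (0,1)}; {(0,0), (2,0)}; {(0,0), (2,1)}.
So G has 3 subgroups of order 2.

3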